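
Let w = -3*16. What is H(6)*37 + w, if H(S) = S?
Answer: 174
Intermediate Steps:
w = -48
H(6)*37 + w = 6*37 - 48 = 222 - 48 = 174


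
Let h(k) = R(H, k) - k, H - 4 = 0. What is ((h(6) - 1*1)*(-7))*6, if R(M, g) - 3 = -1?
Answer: 210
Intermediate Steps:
H = 4 (H = 4 + 0 = 4)
R(M, g) = 2 (R(M, g) = 3 - 1 = 2)
h(k) = 2 - k
((h(6) - 1*1)*(-7))*6 = (((2 - 1*6) - 1*1)*(-7))*6 = (((2 - 6) - 1)*(-7))*6 = ((-4 - 1)*(-7))*6 = -5*(-7)*6 = 35*6 = 210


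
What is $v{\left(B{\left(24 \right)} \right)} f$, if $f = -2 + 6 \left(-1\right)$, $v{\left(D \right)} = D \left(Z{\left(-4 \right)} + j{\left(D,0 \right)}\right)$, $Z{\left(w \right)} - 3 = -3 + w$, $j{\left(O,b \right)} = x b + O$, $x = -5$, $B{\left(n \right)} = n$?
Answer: $-3840$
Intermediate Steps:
$j{\left(O,b \right)} = O - 5 b$ ($j{\left(O,b \right)} = - 5 b + O = O - 5 b$)
$Z{\left(w \right)} = w$ ($Z{\left(w \right)} = 3 + \left(-3 + w\right) = w$)
$v{\left(D \right)} = D \left(-4 + D\right)$ ($v{\left(D \right)} = D \left(-4 + \left(D - 0\right)\right) = D \left(-4 + \left(D + 0\right)\right) = D \left(-4 + D\right)$)
$f = -8$ ($f = -2 - 6 = -8$)
$v{\left(B{\left(24 \right)} \right)} f = 24 \left(-4 + 24\right) \left(-8\right) = 24 \cdot 20 \left(-8\right) = 480 \left(-8\right) = -3840$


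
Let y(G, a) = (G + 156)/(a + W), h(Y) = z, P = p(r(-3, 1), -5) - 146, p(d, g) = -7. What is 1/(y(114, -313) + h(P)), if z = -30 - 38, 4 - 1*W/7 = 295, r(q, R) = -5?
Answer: -235/16007 ≈ -0.014681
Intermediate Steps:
W = -2037 (W = 28 - 7*295 = 28 - 2065 = -2037)
P = -153 (P = -7 - 146 = -153)
z = -68
h(Y) = -68
y(G, a) = (156 + G)/(-2037 + a) (y(G, a) = (G + 156)/(a - 2037) = (156 + G)/(-2037 + a))
1/(y(114, -313) + h(P)) = 1/((156 + 114)/(-2037 - 313) - 68) = 1/(270/(-2350) - 68) = 1/(-1/2350*270 - 68) = 1/(-27/235 - 68) = 1/(-16007/235) = -235/16007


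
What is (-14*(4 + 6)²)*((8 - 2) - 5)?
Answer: -1400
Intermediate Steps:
(-14*(4 + 6)²)*((8 - 2) - 5) = (-14*10²)*(6 - 5) = -14*100*1 = -1400*1 = -1400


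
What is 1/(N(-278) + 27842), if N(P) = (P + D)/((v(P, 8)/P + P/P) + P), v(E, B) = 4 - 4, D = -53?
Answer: 277/7712565 ≈ 3.5915e-5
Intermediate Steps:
v(E, B) = 0
N(P) = (-53 + P)/(1 + P) (N(P) = (P - 53)/((0/P + P/P) + P) = (-53 + P)/((0 + 1) + P) = (-53 + P)/(1 + P))
1/(N(-278) + 27842) = 1/((-53 - 278)/(1 - 278) + 27842) = 1/(-331/(-277) + 27842) = 1/(-1/277*(-331) + 27842) = 1/(331/277 + 27842) = 1/(7712565/277) = 277/7712565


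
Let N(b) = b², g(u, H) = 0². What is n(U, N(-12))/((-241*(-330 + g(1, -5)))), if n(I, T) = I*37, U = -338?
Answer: -6253/39765 ≈ -0.15725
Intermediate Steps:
g(u, H) = 0
n(I, T) = 37*I
n(U, N(-12))/((-241*(-330 + g(1, -5)))) = (37*(-338))/((-241*(-330 + 0))) = -12506/((-241*(-330))) = -12506/79530 = -12506*1/79530 = -6253/39765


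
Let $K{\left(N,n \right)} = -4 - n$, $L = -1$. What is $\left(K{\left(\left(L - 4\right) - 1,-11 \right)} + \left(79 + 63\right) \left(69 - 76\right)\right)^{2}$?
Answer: $974169$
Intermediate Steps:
$\left(K{\left(\left(L - 4\right) - 1,-11 \right)} + \left(79 + 63\right) \left(69 - 76\right)\right)^{2} = \left(\left(-4 - -11\right) + \left(79 + 63\right) \left(69 - 76\right)\right)^{2} = \left(\left(-4 + 11\right) + 142 \left(-7\right)\right)^{2} = \left(7 - 994\right)^{2} = \left(-987\right)^{2} = 974169$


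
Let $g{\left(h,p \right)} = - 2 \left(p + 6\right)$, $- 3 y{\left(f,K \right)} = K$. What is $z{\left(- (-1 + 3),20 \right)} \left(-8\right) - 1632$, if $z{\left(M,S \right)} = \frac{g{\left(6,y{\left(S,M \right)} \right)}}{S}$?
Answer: $- \frac{4880}{3} \approx -1626.7$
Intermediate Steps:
$y{\left(f,K \right)} = - \frac{K}{3}$
$g{\left(h,p \right)} = -12 - 2 p$ ($g{\left(h,p \right)} = - 2 \left(6 + p\right) = -12 - 2 p$)
$z{\left(M,S \right)} = \frac{-12 + \frac{2 M}{3}}{S}$ ($z{\left(M,S \right)} = \frac{-12 - 2 \left(- \frac{M}{3}\right)}{S} = \frac{-12 + \frac{2 M}{3}}{S}$)
$z{\left(- (-1 + 3),20 \right)} \left(-8\right) - 1632 = \frac{2 \left(-18 - \left(-1 + 3\right)\right)}{3 \cdot 20} \left(-8\right) - 1632 = \frac{2}{3} \cdot \frac{1}{20} \left(-18 - 2\right) \left(-8\right) - 1632 = \frac{2}{3} \cdot \frac{1}{20} \left(-20\right) \left(-8\right) - 1632 = \left(- \frac{2}{3}\right) \left(-8\right) - 1632 = \frac{16}{3} - 1632 = - \frac{4880}{3}$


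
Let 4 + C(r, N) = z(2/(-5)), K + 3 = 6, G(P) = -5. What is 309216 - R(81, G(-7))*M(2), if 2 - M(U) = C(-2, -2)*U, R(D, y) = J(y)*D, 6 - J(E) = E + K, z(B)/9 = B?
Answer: 1490352/5 ≈ 2.9807e+5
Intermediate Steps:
K = 3 (K = -3 + 6 = 3)
z(B) = 9*B
C(r, N) = -38/5 (C(r, N) = -4 + 9*(2/(-5)) = -4 + 9*(2*(-1/5)) = -4 + 9*(-2/5) = -4 - 18/5 = -38/5)
J(E) = 3 - E (J(E) = 6 - (E + 3) = 6 - (3 + E) = 6 + (-3 - E) = 3 - E)
R(D, y) = D*(3 - y) (R(D, y) = (3 - y)*D = D*(3 - y))
M(U) = 2 + 38*U/5 (M(U) = 2 - (-38)*U/5 = 2 + 38*U/5)
309216 - R(81, G(-7))*M(2) = 309216 - 81*(3 - 1*(-5))*(2 + (38/5)*2) = 309216 - 81*(3 + 5)*(2 + 76/5) = 309216 - 81*8*86/5 = 309216 - 648*86/5 = 309216 - 1*55728/5 = 309216 - 55728/5 = 1490352/5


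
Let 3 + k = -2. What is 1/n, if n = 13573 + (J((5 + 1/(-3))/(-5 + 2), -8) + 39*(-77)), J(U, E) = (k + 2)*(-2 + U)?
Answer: 3/31742 ≈ 9.4512e-5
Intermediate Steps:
k = -5 (k = -3 - 2 = -5)
J(U, E) = 6 - 3*U (J(U, E) = (-5 + 2)*(-2 + U) = -3*(-2 + U) = 6 - 3*U)
n = 31742/3 (n = 13573 + ((6 - 3*(5 + 1/(-3))/(-5 + 2)) + 39*(-77)) = 13573 + ((6 - 3*(5 - 1/3)/(-3)) - 3003) = 13573 + ((6 - 14*(-1)/3) - 3003) = 13573 + ((6 - 3*(-14/9)) - 3003) = 13573 + ((6 + 14/3) - 3003) = 13573 + (32/3 - 3003) = 13573 - 8977/3 = 31742/3 ≈ 10581.)
1/n = 1/(31742/3) = 3/31742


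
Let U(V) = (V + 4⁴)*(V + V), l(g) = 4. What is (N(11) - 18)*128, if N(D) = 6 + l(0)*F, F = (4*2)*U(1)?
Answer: 2103808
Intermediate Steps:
U(V) = 2*V*(256 + V) (U(V) = (V + 256)*(2*V) = (256 + V)*(2*V) = 2*V*(256 + V))
F = 4112 (F = (4*2)*(2*1*(256 + 1)) = 8*(2*1*257) = 8*514 = 4112)
N(D) = 16454 (N(D) = 6 + 4*4112 = 6 + 16448 = 16454)
(N(11) - 18)*128 = (16454 - 18)*128 = 16436*128 = 2103808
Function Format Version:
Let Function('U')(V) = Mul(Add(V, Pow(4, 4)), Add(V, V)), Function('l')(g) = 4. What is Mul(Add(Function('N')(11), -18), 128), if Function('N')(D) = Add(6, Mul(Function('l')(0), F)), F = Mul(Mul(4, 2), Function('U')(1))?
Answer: 2103808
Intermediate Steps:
Function('U')(V) = Mul(2, V, Add(256, V)) (Function('U')(V) = Mul(Add(V, 256), Mul(2, V)) = Mul(Add(256, V), Mul(2, V)) = Mul(2, V, Add(256, V)))
F = 4112 (F = Mul(Mul(4, 2), Mul(2, 1, Add(256, 1))) = Mul(8, Mul(2, 1, 257)) = Mul(8, 514) = 4112)
Function('N')(D) = 16454 (Function('N')(D) = Add(6, Mul(4, 4112)) = Add(6, 16448) = 16454)
Mul(Add(Function('N')(11), -18), 128) = Mul(Add(16454, -18), 128) = Mul(16436, 128) = 2103808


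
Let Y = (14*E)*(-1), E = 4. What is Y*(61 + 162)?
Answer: -12488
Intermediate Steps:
Y = -56 (Y = (14*4)*(-1) = 56*(-1) = -56)
Y*(61 + 162) = -56*(61 + 162) = -56*223 = -12488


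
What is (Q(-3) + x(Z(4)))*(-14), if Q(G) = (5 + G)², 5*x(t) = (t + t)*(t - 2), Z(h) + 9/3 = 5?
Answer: -56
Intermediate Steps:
Z(h) = 2 (Z(h) = -3 + 5 = 2)
x(t) = 2*t*(-2 + t)/5 (x(t) = ((t + t)*(t - 2))/5 = ((2*t)*(-2 + t))/5 = (2*t*(-2 + t))/5 = 2*t*(-2 + t)/5)
(Q(-3) + x(Z(4)))*(-14) = ((5 - 3)² + (⅖)*2*(-2 + 2))*(-14) = (2² + (⅖)*2*0)*(-14) = (4 + 0)*(-14) = 4*(-14) = -56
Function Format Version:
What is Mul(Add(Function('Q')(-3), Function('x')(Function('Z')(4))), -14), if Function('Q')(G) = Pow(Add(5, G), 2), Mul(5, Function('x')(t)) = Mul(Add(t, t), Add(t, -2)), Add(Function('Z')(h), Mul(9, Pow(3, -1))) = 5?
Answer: -56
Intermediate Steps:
Function('Z')(h) = 2 (Function('Z')(h) = Add(-3, 5) = 2)
Function('x')(t) = Mul(Rational(2, 5), t, Add(-2, t)) (Function('x')(t) = Mul(Rational(1, 5), Mul(Add(t, t), Add(t, -2))) = Mul(Rational(1, 5), Mul(Mul(2, t), Add(-2, t))) = Mul(Rational(1, 5), Mul(2, t, Add(-2, t))) = Mul(Rational(2, 5), t, Add(-2, t)))
Mul(Add(Function('Q')(-3), Function('x')(Function('Z')(4))), -14) = Mul(Add(Pow(Add(5, -3), 2), Mul(Rational(2, 5), 2, Add(-2, 2))), -14) = Mul(Add(Pow(2, 2), Mul(Rational(2, 5), 2, 0)), -14) = Mul(Add(4, 0), -14) = Mul(4, -14) = -56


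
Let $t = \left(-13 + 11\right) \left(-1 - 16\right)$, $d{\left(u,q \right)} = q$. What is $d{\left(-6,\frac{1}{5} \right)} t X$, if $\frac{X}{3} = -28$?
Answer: $- \frac{2856}{5} \approx -571.2$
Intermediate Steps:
$X = -84$ ($X = 3 \left(-28\right) = -84$)
$t = 34$ ($t = \left(-2\right) \left(-17\right) = 34$)
$d{\left(-6,\frac{1}{5} \right)} t X = \frac{1}{5} \cdot 34 \left(-84\right) = \frac{34}{5} \left(-84\right) = - \frac{2856}{5}$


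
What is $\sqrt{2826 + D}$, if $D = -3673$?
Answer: $11 i \sqrt{7} \approx 29.103 i$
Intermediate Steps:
$\sqrt{2826 + D} = \sqrt{2826 - 3673} = \sqrt{-847} = 11 i \sqrt{7}$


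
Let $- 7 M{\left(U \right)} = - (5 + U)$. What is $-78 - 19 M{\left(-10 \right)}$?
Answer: $- \frac{451}{7} \approx -64.429$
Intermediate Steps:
$M{\left(U \right)} = \frac{5}{7} + \frac{U}{7}$ ($M{\left(U \right)} = - \frac{\left(-1\right) \left(5 + U\right)}{7} = - \frac{-5 - U}{7} = \frac{5}{7} + \frac{U}{7}$)
$-78 - 19 M{\left(-10 \right)} = -78 - 19 \left(\frac{5}{7} + \frac{1}{7} \left(-10\right)\right) = -78 - 19 \left(\frac{5}{7} - \frac{10}{7}\right) = -78 - - \frac{95}{7} = -78 + \frac{95}{7} = - \frac{451}{7}$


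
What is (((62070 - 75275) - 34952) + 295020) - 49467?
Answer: 197396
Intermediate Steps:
(((62070 - 75275) - 34952) + 295020) - 49467 = ((-13205 - 34952) + 295020) - 49467 = (-48157 + 295020) - 49467 = 246863 - 49467 = 197396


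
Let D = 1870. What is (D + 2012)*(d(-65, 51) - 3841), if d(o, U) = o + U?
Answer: -14965110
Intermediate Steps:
d(o, U) = U + o
(D + 2012)*(d(-65, 51) - 3841) = (1870 + 2012)*((51 - 65) - 3841) = 3882*(-14 - 3841) = 3882*(-3855) = -14965110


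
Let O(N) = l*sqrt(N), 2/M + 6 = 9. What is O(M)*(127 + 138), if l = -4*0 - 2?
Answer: -530*sqrt(6)/3 ≈ -432.74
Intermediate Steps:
M = 2/3 (M = 2/(-6 + 9) = 2/3 ≈ 0.66667)
l = -2 (l = 0 - 2 = -2)
O(N) = -2*sqrt(N)
O(M)*(127 + 138) = (-2*sqrt(6)/3)*(127 + 138) = -2*sqrt(6)/3*265 = -530*sqrt(6)/3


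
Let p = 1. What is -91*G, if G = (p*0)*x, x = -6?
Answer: 0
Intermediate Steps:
G = 0 (G = (1*0)*(-6) = 0*(-6) = 0)
-91*G = -91*0 = 0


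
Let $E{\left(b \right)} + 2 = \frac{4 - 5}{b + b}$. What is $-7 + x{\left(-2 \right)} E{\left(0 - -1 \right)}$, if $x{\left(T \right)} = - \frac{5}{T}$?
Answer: $- \frac{53}{4} \approx -13.25$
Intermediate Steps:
$E{\left(b \right)} = -2 - \frac{1}{2 b}$ ($E{\left(b \right)} = -2 + \frac{4 - 5}{b + b} = -2 - \frac{1}{2 b}$)
$-7 + x{\left(-2 \right)} E{\left(0 - -1 \right)} = -7 + - \frac{5}{-2} \left(-2 - \frac{1}{2 \left(0 - -1\right)}\right) = -7 + \left(-5\right) \left(- \frac{1}{2}\right) \left(-2 - \frac{1}{2 \left(0 + 1\right)}\right) = -7 + \frac{5 \left(-2 - \frac{1}{2 \cdot 1}\right)}{2} = -7 + \frac{5 \left(-2 - \frac{1}{2}\right)}{2} = -7 + \frac{5}{2} \left(- \frac{5}{2}\right) = -7 - \frac{25}{4} = - \frac{53}{4}$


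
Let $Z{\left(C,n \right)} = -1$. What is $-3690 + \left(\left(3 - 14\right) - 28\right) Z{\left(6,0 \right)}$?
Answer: $-3651$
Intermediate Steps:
$-3690 + \left(\left(3 - 14\right) - 28\right) Z{\left(6,0 \right)} = -3690 + \left(\left(3 - 14\right) - 28\right) \left(-1\right) = -3690 + \left(-11 - 28\right) \left(-1\right) = -3690 - -39 = -3690 + 39 = -3651$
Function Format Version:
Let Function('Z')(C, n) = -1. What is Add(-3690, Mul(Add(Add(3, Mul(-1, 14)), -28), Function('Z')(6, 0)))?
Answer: -3651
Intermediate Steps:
Add(-3690, Mul(Add(Add(3, Mul(-1, 14)), -28), Function('Z')(6, 0))) = Add(-3690, Mul(Add(Add(3, Mul(-1, 14)), -28), -1)) = Add(-3690, Mul(Add(Add(3, -14), -28), -1)) = Add(-3690, Mul(Add(-11, -28), -1)) = Add(-3690, Mul(-39, -1)) = Add(-3690, 39) = -3651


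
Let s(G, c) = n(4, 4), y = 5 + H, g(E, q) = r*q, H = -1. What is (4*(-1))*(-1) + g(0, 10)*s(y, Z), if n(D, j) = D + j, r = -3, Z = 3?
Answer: -236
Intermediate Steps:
g(E, q) = -3*q
y = 4 (y = 5 - 1 = 4)
s(G, c) = 8 (s(G, c) = 4 + 4 = 8)
(4*(-1))*(-1) + g(0, 10)*s(y, Z) = (4*(-1))*(-1) - 3*10*8 = -4*(-1) - 30*8 = 4 - 240 = -236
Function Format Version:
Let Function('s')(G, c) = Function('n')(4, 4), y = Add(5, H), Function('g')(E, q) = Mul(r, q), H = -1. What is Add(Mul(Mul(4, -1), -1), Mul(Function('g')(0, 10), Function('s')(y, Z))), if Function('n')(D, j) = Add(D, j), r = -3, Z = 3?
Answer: -236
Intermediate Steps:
Function('g')(E, q) = Mul(-3, q)
y = 4 (y = Add(5, -1) = 4)
Function('s')(G, c) = 8 (Function('s')(G, c) = Add(4, 4) = 8)
Add(Mul(Mul(4, -1), -1), Mul(Function('g')(0, 10), Function('s')(y, Z))) = Add(Mul(Mul(4, -1), -1), Mul(Mul(-3, 10), 8)) = Add(Mul(-4, -1), Mul(-30, 8)) = Add(4, -240) = -236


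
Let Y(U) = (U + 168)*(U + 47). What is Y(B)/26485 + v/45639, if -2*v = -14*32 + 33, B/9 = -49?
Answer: 9829035511/2417497830 ≈ 4.0658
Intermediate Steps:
B = -441 (B = 9*(-49) = -441)
v = 415/2 (v = -(-14*32 + 33)/2 = -(-448 + 33)/2 = -1/2*(-415) = 415/2 ≈ 207.50)
Y(U) = (47 + U)*(168 + U) (Y(U) = (168 + U)*(47 + U) = (47 + U)*(168 + U))
Y(B)/26485 + v/45639 = (7896 + (-441)**2 + 215*(-441))/26485 + (415/2)/45639 = (7896 + 194481 - 94815)*(1/26485) + (415/2)*(1/45639) = 107562*(1/26485) + 415/91278 = 107562/26485 + 415/91278 = 9829035511/2417497830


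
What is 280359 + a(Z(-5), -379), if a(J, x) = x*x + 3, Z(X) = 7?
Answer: 424003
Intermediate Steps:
a(J, x) = 3 + x² (a(J, x) = x² + 3 = 3 + x²)
280359 + a(Z(-5), -379) = 280359 + (3 + (-379)²) = 280359 + (3 + 143641) = 280359 + 143644 = 424003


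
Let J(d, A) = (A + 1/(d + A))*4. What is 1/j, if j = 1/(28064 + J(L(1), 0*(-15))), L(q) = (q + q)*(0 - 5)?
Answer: 140318/5 ≈ 28064.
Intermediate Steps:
L(q) = -10*q (L(q) = (2*q)*(-5) = -10*q)
J(d, A) = 4*A + 4/(A + d) (J(d, A) = (A + 1/(A + d))*4 = 4*A + 4/(A + d))
j = 5/140318 (j = 1/(28064 + 4*(1 + (0*(-15))² + (0*(-15))*(-10*1))/(0*(-15) - 10*1)) = 1/(28064 + 4*(1 + 0² + 0*(-10))/(0 - 10)) = 1/(28064 + 4*(1 + 0 + 0)/(-10)) = 1/(28064 + 4*(-⅒)*1) = 1/(28064 - ⅖) = 1/(140318/5) = 5/140318 ≈ 3.5633e-5)
1/j = 1/(5/140318) = 140318/5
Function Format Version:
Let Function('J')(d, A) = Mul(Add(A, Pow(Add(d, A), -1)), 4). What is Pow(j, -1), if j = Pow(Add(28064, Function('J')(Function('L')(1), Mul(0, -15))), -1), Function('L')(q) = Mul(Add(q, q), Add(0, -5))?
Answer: Rational(140318, 5) ≈ 28064.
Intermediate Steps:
Function('L')(q) = Mul(-10, q) (Function('L')(q) = Mul(Mul(2, q), -5) = Mul(-10, q))
Function('J')(d, A) = Add(Mul(4, A), Mul(4, Pow(Add(A, d), -1))) (Function('J')(d, A) = Mul(Add(A, Pow(Add(A, d), -1)), 4) = Add(Mul(4, A), Mul(4, Pow(Add(A, d), -1))))
j = Rational(5, 140318) (j = Pow(Add(28064, Mul(4, Pow(Add(Mul(0, -15), Mul(-10, 1)), -1), Add(1, Pow(Mul(0, -15), 2), Mul(Mul(0, -15), Mul(-10, 1))))), -1) = Pow(Add(28064, Mul(4, Pow(Add(0, -10), -1), Add(1, Pow(0, 2), Mul(0, -10)))), -1) = Pow(Add(28064, Mul(4, Pow(-10, -1), Add(1, 0, 0))), -1) = Pow(Add(28064, Mul(4, Rational(-1, 10), 1)), -1) = Pow(Add(28064, Rational(-2, 5)), -1) = Pow(Rational(140318, 5), -1) = Rational(5, 140318) ≈ 3.5633e-5)
Pow(j, -1) = Pow(Rational(5, 140318), -1) = Rational(140318, 5)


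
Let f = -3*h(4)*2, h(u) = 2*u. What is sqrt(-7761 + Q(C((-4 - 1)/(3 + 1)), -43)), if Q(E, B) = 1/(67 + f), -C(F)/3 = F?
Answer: I*sqrt(2801702)/19 ≈ 88.096*I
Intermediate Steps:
C(F) = -3*F
f = -48 (f = -6*4*2 = -3*8*2 = -24*2 = -48)
Q(E, B) = 1/19 (Q(E, B) = 1/(67 - 48) = 1/19)
sqrt(-7761 + Q(C((-4 - 1)/(3 + 1)), -43)) = sqrt(-7761 + 1/19) = sqrt(-147458/19) = I*sqrt(2801702)/19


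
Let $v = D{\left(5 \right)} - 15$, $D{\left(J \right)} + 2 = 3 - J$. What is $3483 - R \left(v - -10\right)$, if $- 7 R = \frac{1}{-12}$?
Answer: $\frac{97527}{28} \approx 3483.1$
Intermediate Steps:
$D{\left(J \right)} = 1 - J$ ($D{\left(J \right)} = -2 - \left(-3 + J\right) = 1 - J$)
$v = -19$ ($v = \left(1 - 5\right) - 15 = -4 - 15 = -19$)
$R = \frac{1}{84}$ ($R = - \frac{1}{7 \left(-12\right)} = \left(- \frac{1}{7}\right) \left(- \frac{1}{12}\right) = \frac{1}{84} \approx 0.011905$)
$3483 - R \left(v - -10\right) = 3483 - \frac{-19 - -10}{84} = 3483 - \frac{-19 + \left(-7 + 17\right)}{84} = 3483 - \frac{-19 + 10}{84} = 3483 - \frac{1}{84} \left(-9\right) = 3483 - - \frac{3}{28} = 3483 + \frac{3}{28} = \frac{97527}{28}$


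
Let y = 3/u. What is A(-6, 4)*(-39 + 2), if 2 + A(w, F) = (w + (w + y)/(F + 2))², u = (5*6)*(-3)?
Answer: -56436877/32400 ≈ -1741.9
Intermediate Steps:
u = -90 (u = 30*(-3) = -90)
y = -1/30 (y = 3/(-90) = 3*(-1/90) = -1/30 ≈ -0.033333)
A(w, F) = -2 + (w + (-1/30 + w)/(2 + F))² (A(w, F) = -2 + (w + (w - 1/30)/(F + 2))² = -2 + (w + (-1/30 + w)/(2 + F))²)
A(-6, 4)*(-39 + 2) = (-2 + (-1 + 90*(-6) + 30*4*(-6))²/(900*(2 + 4)²))*(-39 + 2) = (-2 + (1/900)*(-1 - 540 - 720)²/6²)*(-37) = (-2 + (1/900)*(1/36)*(-1261)²)*(-37) = (-2 + (1/900)*(1/36)*1590121)*(-37) = (-2 + 1590121/32400)*(-37) = (1525321/32400)*(-37) = -56436877/32400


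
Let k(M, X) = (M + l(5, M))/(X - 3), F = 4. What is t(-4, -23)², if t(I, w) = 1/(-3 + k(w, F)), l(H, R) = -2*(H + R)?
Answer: 1/100 ≈ 0.010000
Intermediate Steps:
l(H, R) = -2*H - 2*R
k(M, X) = (-10 - M)/(-3 + X) (k(M, X) = (M + (-2*5 - 2*M))/(X - 3) = (M + (-10 - 2*M))/(-3 + X) = (-10 - M)/(-3 + X))
t(I, w) = 1/(-13 - w) (t(I, w) = 1/(-3 + (-10 - w)/(-3 + 4)) = 1/(-3 + (-10 - w)/1) = 1/(-3 + 1*(-10 - w)) = 1/(-3 + (-10 - w)) = 1/(-13 - w))
t(-4, -23)² = (-1/(13 - 23))² = (-1/(-10))² = (-1*(-⅒))² = (⅒)² = 1/100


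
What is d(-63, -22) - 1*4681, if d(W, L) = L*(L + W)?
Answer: -2811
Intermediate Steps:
d(-63, -22) - 1*4681 = -22*(-22 - 63) - 1*4681 = -22*(-85) - 4681 = 1870 - 4681 = -2811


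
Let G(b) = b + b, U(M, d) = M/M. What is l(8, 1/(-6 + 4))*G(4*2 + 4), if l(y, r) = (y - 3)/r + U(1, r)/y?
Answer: -237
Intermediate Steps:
U(M, d) = 1
G(b) = 2*b
l(y, r) = 1/y + (-3 + y)/r (l(y, r) = (y - 3)/r + 1/y = (-3 + y)/r + 1/y = 1/y + (-3 + y)/r)
l(8, 1/(-6 + 4))*G(4*2 + 4) = ((1/(-6 + 4) + 8*(-3 + 8))/(1/(-6 + 4)*8))*(2*(4*2 + 4)) = ((⅛)*(1/(-2) + 8*5)/1/(-2))*(2*(8 + 4)) = ((⅛)*(-½ + 40)/(-½))*(2*12) = -2*⅛*79/2*24 = -79/8*24 = -237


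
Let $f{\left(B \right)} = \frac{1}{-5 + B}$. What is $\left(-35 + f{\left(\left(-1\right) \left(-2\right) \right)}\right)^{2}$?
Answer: $\frac{11236}{9} \approx 1248.4$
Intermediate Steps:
$\left(-35 + f{\left(\left(-1\right) \left(-2\right) \right)}\right)^{2} = \left(-35 + \frac{1}{-5 - -2}\right)^{2} = \left(-35 + \frac{1}{-5 + 2}\right)^{2} = \left(-35 + \frac{1}{-3}\right)^{2} = \left(-35 - \frac{1}{3}\right)^{2} = \left(- \frac{106}{3}\right)^{2} = \frac{11236}{9}$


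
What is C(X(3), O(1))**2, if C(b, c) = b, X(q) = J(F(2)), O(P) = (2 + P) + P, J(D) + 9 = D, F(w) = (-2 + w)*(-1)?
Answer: 81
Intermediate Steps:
F(w) = 2 - w
J(D) = -9 + D
O(P) = 2 + 2*P
X(q) = -9 (X(q) = -9 + (2 - 1*2) = -9 + (2 - 2) = -9 + 0 = -9)
C(X(3), O(1))**2 = (-9)**2 = 81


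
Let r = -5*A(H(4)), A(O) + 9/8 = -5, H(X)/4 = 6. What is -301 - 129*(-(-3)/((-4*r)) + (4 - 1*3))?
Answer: -104576/245 ≈ -426.84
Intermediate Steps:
H(X) = 24 (H(X) = 4*6 = 24)
A(O) = -49/8 (A(O) = -9/8 - 5 = -49/8)
r = 245/8 (r = -5*(-49/8) = 245/8 ≈ 30.625)
-301 - 129*(-(-3)/((-4*r)) + (4 - 1*3)) = -301 - 129*(-(-3)/((-4*245/8)) + (4 - 1*3)) = -301 - 129*(-(-3)/(-245/2) + (4 - 3)) = -301 - 129*(-(-3)*(-2)/245 + 1) = -301 - 129*(-3*2/245 + 1) = -301 - 129*(-6/245 + 1) = -301 - 129*239/245 = -301 - 30831/245 = -104576/245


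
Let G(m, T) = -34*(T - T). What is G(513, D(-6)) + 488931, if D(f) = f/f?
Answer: 488931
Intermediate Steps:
D(f) = 1
G(m, T) = 0 (G(m, T) = -34*0 = 0)
G(513, D(-6)) + 488931 = 0 + 488931 = 488931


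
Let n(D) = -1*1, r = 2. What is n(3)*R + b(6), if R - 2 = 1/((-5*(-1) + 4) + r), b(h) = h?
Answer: 43/11 ≈ 3.9091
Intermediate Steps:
n(D) = -1
R = 23/11 (R = 2 + 1/((-5*(-1) + 4) + 2) = 2 + 1/((5 + 4) + 2) = 2 + 1/(9 + 2) = 2 + 1/11 = 23/11 ≈ 2.0909)
n(3)*R + b(6) = -1*23/11 + 6 = -23/11 + 6 = 43/11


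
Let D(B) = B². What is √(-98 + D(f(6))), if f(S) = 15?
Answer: √127 ≈ 11.269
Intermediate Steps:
√(-98 + D(f(6))) = √(-98 + 15²) = √(-98 + 225) = √127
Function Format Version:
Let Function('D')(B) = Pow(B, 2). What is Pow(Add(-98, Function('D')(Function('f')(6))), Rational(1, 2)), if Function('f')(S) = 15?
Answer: Pow(127, Rational(1, 2)) ≈ 11.269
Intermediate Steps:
Pow(Add(-98, Function('D')(Function('f')(6))), Rational(1, 2)) = Pow(Add(-98, Pow(15, 2)), Rational(1, 2)) = Pow(Add(-98, 225), Rational(1, 2)) = Pow(127, Rational(1, 2))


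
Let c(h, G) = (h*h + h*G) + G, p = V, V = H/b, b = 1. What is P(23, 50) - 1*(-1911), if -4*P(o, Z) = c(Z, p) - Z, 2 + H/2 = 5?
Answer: 1222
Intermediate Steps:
H = 6 (H = -4 + 2*5 = -4 + 10 = 6)
V = 6 (V = 6/1 = 6*1 = 6)
p = 6
c(h, G) = G + h**2 + G*h (c(h, G) = (h**2 + G*h) + G = G + h**2 + G*h)
P(o, Z) = -3/2 - 5*Z/4 - Z**2/4 (P(o, Z) = -((6 + Z**2 + 6*Z) - Z)/4 = -(6 + Z**2 + 5*Z)/4 = -3/2 - 5*Z/4 - Z**2/4)
P(23, 50) - 1*(-1911) = (-3/2 - 5/4*50 - 1/4*50**2) - 1*(-1911) = (-3/2 - 125/2 - 1/4*2500) + 1911 = (-3/2 - 125/2 - 625) + 1911 = -689 + 1911 = 1222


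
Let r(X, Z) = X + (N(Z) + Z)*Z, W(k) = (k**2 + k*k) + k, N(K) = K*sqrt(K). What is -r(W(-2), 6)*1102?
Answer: -46284 - 39672*sqrt(6) ≈ -1.4346e+5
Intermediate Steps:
N(K) = K**(3/2)
W(k) = k + 2*k**2 (W(k) = (k**2 + k**2) + k = 2*k**2 + k = k + 2*k**2)
r(X, Z) = X + Z*(Z + Z**(3/2)) (r(X, Z) = X + (Z**(3/2) + Z)*Z = X + (Z + Z**(3/2))*Z = X + Z*(Z + Z**(3/2)))
-r(W(-2), 6)*1102 = -(-2*(1 + 2*(-2)) + 6**2 + 6**(5/2))*1102 = -(-2*(1 - 4) + 36 + 36*sqrt(6))*1102 = -(-2*(-3) + 36 + 36*sqrt(6))*1102 = -(6 + 36 + 36*sqrt(6))*1102 = -(42 + 36*sqrt(6))*1102 = (-42 - 36*sqrt(6))*1102 = -46284 - 39672*sqrt(6)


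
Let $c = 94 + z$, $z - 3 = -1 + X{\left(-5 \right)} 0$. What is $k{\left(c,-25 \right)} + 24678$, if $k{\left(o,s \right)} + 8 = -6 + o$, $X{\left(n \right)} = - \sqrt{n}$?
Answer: $24760$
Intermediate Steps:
$z = 2$ ($z = 3 - \left(1 - - \sqrt{-5} \cdot 0\right) = 3 - \left(1 - - i \sqrt{5} \cdot 0\right) = 3 + \left(-1 + 0\right) = 3 - 1 = 2$)
$c = 96$ ($c = 94 + 2 = 96$)
$k{\left(o,s \right)} = -14 + o$ ($k{\left(o,s \right)} = -8 + \left(-6 + o\right) = -14 + o$)
$k{\left(c,-25 \right)} + 24678 = \left(-14 + 96\right) + 24678 = 82 + 24678 = 24760$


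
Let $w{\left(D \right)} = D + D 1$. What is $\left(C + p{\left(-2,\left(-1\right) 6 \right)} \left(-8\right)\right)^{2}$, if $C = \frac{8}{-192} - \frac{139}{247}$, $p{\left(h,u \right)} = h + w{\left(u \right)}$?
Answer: $\frac{436066084609}{35141184} \approx 12409.0$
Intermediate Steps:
$w{\left(D \right)} = 2 D$ ($w{\left(D \right)} = D + D = 2 D$)
$p{\left(h,u \right)} = h + 2 u$
$C = - \frac{3583}{5928}$ ($C = 8 \left(- \frac{1}{192}\right) - \frac{139}{247} = - \frac{1}{24} - \frac{139}{247} = - \frac{3583}{5928} \approx -0.60442$)
$\left(C + p{\left(-2,\left(-1\right) 6 \right)} \left(-8\right)\right)^{2} = \left(- \frac{3583}{5928} + \left(-2 + 2 \left(\left(-1\right) 6\right)\right) \left(-8\right)\right)^{2} = \left(- \frac{3583}{5928} + \left(-2 + 2 \left(-6\right)\right) \left(-8\right)\right)^{2} = \left(- \frac{3583}{5928} + \left(-2 - 12\right) \left(-8\right)\right)^{2} = \left(- \frac{3583}{5928} - -112\right)^{2} = \left(- \frac{3583}{5928} + 112\right)^{2} = \left(\frac{660353}{5928}\right)^{2} = \frac{436066084609}{35141184}$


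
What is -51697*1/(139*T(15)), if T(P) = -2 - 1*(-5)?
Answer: -51697/417 ≈ -123.97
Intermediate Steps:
T(P) = 3 (T(P) = -2 + 5 = 3)
-51697*1/(139*T(15)) = -51697/(139*3) = -51697/417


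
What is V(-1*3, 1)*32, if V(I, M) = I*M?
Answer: -96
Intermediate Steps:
V(-1*3, 1)*32 = (-1*3*1)*32 = -3*1*32 = -3*32 = -96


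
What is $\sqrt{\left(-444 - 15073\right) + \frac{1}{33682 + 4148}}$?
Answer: $\frac{i \sqrt{22206516763470}}{37830} \approx 124.57 i$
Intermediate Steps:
$\sqrt{\left(-444 - 15073\right) + \frac{1}{33682 + 4148}} = \sqrt{\left(-444 - 15073\right) + \frac{1}{37830}} = \sqrt{-15517 + \frac{1}{37830}} = \sqrt{- \frac{587008109}{37830}} = \frac{i \sqrt{22206516763470}}{37830}$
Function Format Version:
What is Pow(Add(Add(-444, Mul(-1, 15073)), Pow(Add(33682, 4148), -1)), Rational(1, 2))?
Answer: Mul(Rational(1, 37830), I, Pow(22206516763470, Rational(1, 2))) ≈ Mul(124.57, I)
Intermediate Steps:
Pow(Add(Add(-444, Mul(-1, 15073)), Pow(Add(33682, 4148), -1)), Rational(1, 2)) = Pow(Add(Add(-444, -15073), Pow(37830, -1)), Rational(1, 2)) = Pow(Add(-15517, Rational(1, 37830)), Rational(1, 2)) = Pow(Rational(-587008109, 37830), Rational(1, 2)) = Mul(Rational(1, 37830), I, Pow(22206516763470, Rational(1, 2)))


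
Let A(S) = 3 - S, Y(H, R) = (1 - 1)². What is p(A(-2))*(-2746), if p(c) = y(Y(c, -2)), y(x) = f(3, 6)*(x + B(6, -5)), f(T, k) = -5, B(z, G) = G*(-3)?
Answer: 205950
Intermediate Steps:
Y(H, R) = 0 (Y(H, R) = 0² = 0)
B(z, G) = -3*G
y(x) = -75 - 5*x (y(x) = -5*(x - 3*(-5)) = -5*(x + 15) = -5*(15 + x) = -75 - 5*x)
p(c) = -75 (p(c) = -75 - 5*0 = -75 + 0 = -75)
p(A(-2))*(-2746) = -75*(-2746) = 205950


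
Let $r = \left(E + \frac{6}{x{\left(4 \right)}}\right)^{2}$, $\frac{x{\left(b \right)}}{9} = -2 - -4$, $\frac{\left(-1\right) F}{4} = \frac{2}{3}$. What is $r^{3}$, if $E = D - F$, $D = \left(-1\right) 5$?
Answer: $64$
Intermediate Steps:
$D = -5$
$F = - \frac{8}{3}$ ($F = - 4 \cdot \frac{2}{3} = - 4 \cdot 2 \cdot \frac{1}{3} = \left(-4\right) \frac{2}{3} = - \frac{8}{3} \approx -2.6667$)
$x{\left(b \right)} = 18$ ($x{\left(b \right)} = 9 \left(-2 - -4\right) = 9 \left(-2 + 4\right) = 9 \cdot 2 = 18$)
$E = - \frac{7}{3}$ ($E = -5 - - \frac{8}{3} = -5 + \frac{8}{3} = - \frac{7}{3} \approx -2.3333$)
$r = 4$ ($r = \left(- \frac{7}{3} + \frac{6}{18}\right)^{2} = \left(- \frac{7}{3} + 6 \cdot \frac{1}{18}\right)^{2} = \left(- \frac{7}{3} + \frac{1}{3}\right)^{2} = \left(-2\right)^{2} = 4$)
$r^{3} = 4^{3} = 64$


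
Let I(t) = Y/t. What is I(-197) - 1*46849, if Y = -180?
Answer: -9229073/197 ≈ -46848.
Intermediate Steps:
I(t) = -180/t
I(-197) - 1*46849 = -180/(-197) - 1*46849 = -180*(-1/197) - 46849 = 180/197 - 46849 = -9229073/197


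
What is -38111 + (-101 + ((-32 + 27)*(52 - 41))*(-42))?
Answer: -35902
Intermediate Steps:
-38111 + (-101 + ((-32 + 27)*(52 - 41))*(-42)) = -38111 + (-101 - 5*11*(-42)) = -38111 + (-101 - 55*(-42)) = -38111 + (-101 + 2310) = -38111 + 2209 = -35902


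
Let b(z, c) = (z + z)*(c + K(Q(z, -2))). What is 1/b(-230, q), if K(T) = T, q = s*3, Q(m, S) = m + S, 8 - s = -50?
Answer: 1/26680 ≈ 3.7481e-5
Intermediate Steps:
s = 58 (s = 8 - 1*(-50) = 8 + 50 = 58)
Q(m, S) = S + m
q = 174 (q = 58*3 = 174)
b(z, c) = 2*z*(-2 + c + z) (b(z, c) = (z + z)*(c + (-2 + z)) = (2*z)*(-2 + c + z) = 2*z*(-2 + c + z))
1/b(-230, q) = 1/(2*(-230)*(-2 + 174 - 230)) = 1/(2*(-230)*(-58)) = 1/26680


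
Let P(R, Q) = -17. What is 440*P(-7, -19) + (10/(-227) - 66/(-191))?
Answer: -324297288/43357 ≈ -7479.7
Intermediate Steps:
440*P(-7, -19) + (10/(-227) - 66/(-191)) = 440*(-17) + (10/(-227) - 66/(-191)) = -7480 + (10*(-1/227) - 66*(-1/191)) = -7480 + (-10/227 + 66/191) = -7480 + 13072/43357 = -324297288/43357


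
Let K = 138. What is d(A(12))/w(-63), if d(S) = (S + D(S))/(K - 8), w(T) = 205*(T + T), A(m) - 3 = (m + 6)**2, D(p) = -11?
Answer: -79/839475 ≈ -9.4106e-5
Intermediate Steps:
A(m) = 3 + (6 + m)**2 (A(m) = 3 + (m + 6)**2 = 3 + (6 + m)**2)
w(T) = 410*T (w(T) = 205*(2*T) = 410*T)
d(S) = -11/130 + S/130 (d(S) = (S - 11)/(138 - 8) = (-11 + S)/130 = (-11 + S)*(1/130) = -11/130 + S/130)
d(A(12))/w(-63) = (-11/130 + (3 + (6 + 12)**2)/130)/((410*(-63))) = (-11/130 + (3 + 18**2)/130)/(-25830) = (-11/130 + (3 + 324)/130)*(-1/25830) = (-11/130 + (1/130)*327)*(-1/25830) = (-11/130 + 327/130)*(-1/25830) = (158/65)*(-1/25830) = -79/839475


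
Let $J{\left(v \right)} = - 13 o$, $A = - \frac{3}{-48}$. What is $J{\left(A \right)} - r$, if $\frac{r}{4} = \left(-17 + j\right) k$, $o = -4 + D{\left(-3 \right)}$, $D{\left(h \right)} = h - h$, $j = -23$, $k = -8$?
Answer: $-1228$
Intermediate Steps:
$D{\left(h \right)} = 0$
$A = \frac{1}{16}$ ($A = \left(-3\right) \left(- \frac{1}{48}\right) = \frac{1}{16} \approx 0.0625$)
$o = -4$ ($o = -4 + 0 = -4$)
$J{\left(v \right)} = 52$ ($J{\left(v \right)} = \left(-13\right) \left(-4\right) = 52$)
$r = 1280$ ($r = 4 \left(-17 - 23\right) \left(-8\right) = 4 \left(\left(-40\right) \left(-8\right)\right) = 4 \cdot 320 = 1280$)
$J{\left(A \right)} - r = 52 - 1280 = -1228$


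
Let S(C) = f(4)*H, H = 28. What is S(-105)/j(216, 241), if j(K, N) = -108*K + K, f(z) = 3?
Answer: -7/1926 ≈ -0.0036345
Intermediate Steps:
j(K, N) = -107*K
S(C) = 84 (S(C) = 3*28 = 84)
S(-105)/j(216, 241) = 84/((-107*216)) = 84/(-23112) = 84*(-1/23112) = -7/1926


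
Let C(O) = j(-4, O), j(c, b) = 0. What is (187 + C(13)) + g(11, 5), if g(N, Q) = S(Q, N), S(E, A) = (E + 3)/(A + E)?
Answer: 375/2 ≈ 187.50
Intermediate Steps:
C(O) = 0
S(E, A) = (3 + E)/(A + E)
g(N, Q) = (3 + Q)/(N + Q)
(187 + C(13)) + g(11, 5) = (187 + 0) + (3 + 5)/(11 + 5) = 187 + 8/16 = 187 + (1/16)*8 = 187 + 1/2 = 375/2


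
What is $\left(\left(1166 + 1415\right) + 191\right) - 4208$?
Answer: $-1436$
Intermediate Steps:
$\left(\left(1166 + 1415\right) + 191\right) - 4208 = \left(2581 + 191\right) - 4208 = 2772 - 4208 = -1436$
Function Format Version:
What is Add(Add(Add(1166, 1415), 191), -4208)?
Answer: -1436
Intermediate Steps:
Add(Add(Add(1166, 1415), 191), -4208) = Add(Add(2581, 191), -4208) = Add(2772, -4208) = -1436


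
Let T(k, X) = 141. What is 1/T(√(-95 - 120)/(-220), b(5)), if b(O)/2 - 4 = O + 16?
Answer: 1/141 ≈ 0.0070922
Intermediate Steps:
b(O) = 40 + 2*O (b(O) = 8 + 2*(O + 16) = 8 + 2*(16 + O) = 8 + (32 + 2*O) = 40 + 2*O)
1/T(√(-95 - 120)/(-220), b(5)) = 1/141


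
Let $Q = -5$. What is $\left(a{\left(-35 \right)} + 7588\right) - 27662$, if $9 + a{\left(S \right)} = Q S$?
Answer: $-19908$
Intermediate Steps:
$a{\left(S \right)} = -9 - 5 S$
$\left(a{\left(-35 \right)} + 7588\right) - 27662 = \left(\left(-9 - -175\right) + 7588\right) - 27662 = \left(\left(-9 + 175\right) + 7588\right) - 27662 = \left(166 + 7588\right) - 27662 = 7754 - 27662 = -19908$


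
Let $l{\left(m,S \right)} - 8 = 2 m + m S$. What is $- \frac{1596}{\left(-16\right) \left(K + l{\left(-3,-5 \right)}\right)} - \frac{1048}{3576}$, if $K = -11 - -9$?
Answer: $\frac{56831}{8940} \approx 6.3569$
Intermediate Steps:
$K = -2$ ($K = -11 + 9 = -2$)
$l{\left(m,S \right)} = 8 + 2 m + S m$ ($l{\left(m,S \right)} = 8 + \left(2 m + m S\right) = 8 + \left(2 m + S m\right) = 8 + 2 m + S m$)
$- \frac{1596}{\left(-16\right) \left(K + l{\left(-3,-5 \right)}\right)} - \frac{1048}{3576} = - \frac{1596}{\left(-16\right) \left(-2 + \left(8 + 2 \left(-3\right) - -15\right)\right)} - \frac{1048}{3576} = - \frac{1596}{\left(-16\right) \left(-2 + \left(8 - 6 + 15\right)\right)} - \frac{131}{447} = - \frac{1596}{\left(-16\right) \left(-2 + 17\right)} - \frac{131}{447} = - \frac{1596}{\left(-16\right) 15} - \frac{131}{447} = - \frac{1596}{-240} - \frac{131}{447} = \left(-1596\right) \left(- \frac{1}{240}\right) - \frac{131}{447} = \frac{133}{20} - \frac{131}{447} = \frac{56831}{8940}$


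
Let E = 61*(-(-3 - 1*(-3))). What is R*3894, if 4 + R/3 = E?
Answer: -46728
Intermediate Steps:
E = 0 (E = 61*(-(-3 + 3)) = 61*(-1*0) = 61*0 = 0)
R = -12 (R = -12 + 3*0 = -12 + 0 = -12)
R*3894 = -12*3894 = -46728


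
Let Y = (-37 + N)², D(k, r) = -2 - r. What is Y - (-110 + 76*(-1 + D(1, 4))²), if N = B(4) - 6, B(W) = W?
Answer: -2093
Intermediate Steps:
N = -2 (N = 4 - 6 = -2)
Y = 1521 (Y = (-37 - 2)² = (-39)² = 1521)
Y - (-110 + 76*(-1 + D(1, 4))²) = 1521 - (-110 + 76*(-1 + (-2 - 1*4))²) = 1521 - (-110 + 76*(-1 + (-2 - 4))²) = 1521 - (-110 + 76*(-1 - 6)²) = 1521 - (-110 + 76*(-7)²) = 1521 - (-110 + 76*49) = 1521 - (-110 + 3724) = 1521 - 1*3614 = 1521 - 3614 = -2093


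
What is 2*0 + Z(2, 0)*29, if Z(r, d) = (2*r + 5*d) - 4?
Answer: 0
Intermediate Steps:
Z(r, d) = -4 + 2*r + 5*d
2*0 + Z(2, 0)*29 = 2*0 + (-4 + 2*2 + 5*0)*29 = 0 + (-4 + 4 + 0)*29 = 0 + 0*29 = 0 + 0 = 0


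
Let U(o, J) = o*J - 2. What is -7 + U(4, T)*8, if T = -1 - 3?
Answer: -151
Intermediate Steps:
T = -4
U(o, J) = -2 + J*o (U(o, J) = J*o - 2 = -2 + J*o)
-7 + U(4, T)*8 = -7 + (-2 - 4*4)*8 = -7 + (-2 - 16)*8 = -7 - 18*8 = -7 - 144 = -151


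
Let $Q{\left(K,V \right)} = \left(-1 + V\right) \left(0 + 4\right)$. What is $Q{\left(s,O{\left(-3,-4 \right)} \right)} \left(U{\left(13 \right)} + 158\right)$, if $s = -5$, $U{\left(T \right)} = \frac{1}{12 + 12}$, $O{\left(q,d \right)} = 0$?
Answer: $- \frac{3793}{6} \approx -632.17$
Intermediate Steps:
$U{\left(T \right)} = \frac{1}{24}$
$Q{\left(K,V \right)} = -4 + 4 V$ ($Q{\left(K,V \right)} = \left(-1 + V\right) 4 = -4 + 4 V$)
$Q{\left(s,O{\left(-3,-4 \right)} \right)} \left(U{\left(13 \right)} + 158\right) = \left(-4 + 4 \cdot 0\right) \left(\frac{1}{24} + 158\right) = \left(-4 + 0\right) \frac{3793}{24} = \left(-4\right) \frac{3793}{24} = - \frac{3793}{6}$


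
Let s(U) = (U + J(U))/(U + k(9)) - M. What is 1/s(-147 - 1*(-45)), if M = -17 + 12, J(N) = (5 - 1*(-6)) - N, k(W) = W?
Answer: 93/454 ≈ 0.20485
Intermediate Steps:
J(N) = 11 - N (J(N) = (5 + 6) - N = 11 - N)
M = -5
s(U) = 5 + 11/(9 + U) (s(U) = (U + (11 - U))/(U + 9) - 1*(-5) = 11/(9 + U) + 5 = 5 + 11/(9 + U))
1/s(-147 - 1*(-45)) = 1/((56 + 5*(-147 - 1*(-45)))/(9 + (-147 - 1*(-45)))) = 1/((56 + 5*(-147 + 45))/(9 + (-147 + 45))) = 1/((56 + 5*(-102))/(9 - 102)) = 1/((56 - 510)/(-93)) = 1/(-1/93*(-454)) = 1/(454/93) = 93/454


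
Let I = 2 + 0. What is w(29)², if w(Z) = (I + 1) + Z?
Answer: 1024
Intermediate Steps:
I = 2
w(Z) = 3 + Z (w(Z) = (2 + 1) + Z = 3 + Z)
w(29)² = (3 + 29)² = 32² = 1024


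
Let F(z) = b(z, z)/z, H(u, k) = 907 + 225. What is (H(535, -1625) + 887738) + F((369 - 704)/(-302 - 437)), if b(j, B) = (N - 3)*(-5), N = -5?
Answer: 59560202/67 ≈ 8.8896e+5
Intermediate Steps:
H(u, k) = 1132
b(j, B) = 40 (b(j, B) = (-5 - 3)*(-5) = -8*(-5) = 40)
F(z) = 40/z
(H(535, -1625) + 887738) + F((369 - 704)/(-302 - 437)) = (1132 + 887738) + 40/(((369 - 704)/(-302 - 437))) = 888870 + 40/((-335/(-739))) = 888870 + 40/((-335*(-1/739))) = 888870 + 40/(335/739) = 888870 + 40*(739/335) = 888870 + 5912/67 = 59560202/67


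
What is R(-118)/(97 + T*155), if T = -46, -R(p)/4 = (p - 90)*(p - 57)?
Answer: 11200/541 ≈ 20.702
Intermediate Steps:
R(p) = -4*(-90 + p)*(-57 + p) (R(p) = -4*(p - 90)*(p - 57) = -4*(-90 + p)*(-57 + p))
R(-118)/(97 + T*155) = (-20520 - 4*(-118)**2 + 588*(-118))/(97 - 46*155) = (-20520 - 4*13924 - 69384)/(97 - 7130) = (-20520 - 55696 - 69384)/(-7033) = -145600*(-1/7033) = 11200/541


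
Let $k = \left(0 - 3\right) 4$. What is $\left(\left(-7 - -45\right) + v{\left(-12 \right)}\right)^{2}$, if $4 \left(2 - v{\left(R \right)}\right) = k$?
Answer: $1849$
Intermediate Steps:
$k = -12$ ($k = \left(-3\right) 4 = -12$)
$v{\left(R \right)} = 5$ ($v{\left(R \right)} = 2 - -3 = 2 + 3 = 5$)
$\left(\left(-7 - -45\right) + v{\left(-12 \right)}\right)^{2} = \left(\left(-7 - -45\right) + 5\right)^{2} = \left(\left(-7 + 45\right) + 5\right)^{2} = \left(38 + 5\right)^{2} = 43^{2} = 1849$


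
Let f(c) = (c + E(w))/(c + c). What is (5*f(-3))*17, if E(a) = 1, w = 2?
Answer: 85/3 ≈ 28.333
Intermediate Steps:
f(c) = (1 + c)/(2*c) (f(c) = (c + 1)/(c + c) = (1 + c)/((2*c)) = (1 + c)*(1/(2*c)) = (1 + c)/(2*c))
(5*f(-3))*17 = (5*((½)*(1 - 3)/(-3)))*17 = (5*((½)*(-⅓)*(-2)))*17 = (5*(⅓))*17 = (5/3)*17 = 85/3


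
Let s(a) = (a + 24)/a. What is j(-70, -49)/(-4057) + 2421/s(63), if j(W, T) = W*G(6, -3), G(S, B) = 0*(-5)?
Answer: 50841/29 ≈ 1753.1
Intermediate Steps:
G(S, B) = 0
s(a) = (24 + a)/a
j(W, T) = 0 (j(W, T) = W*0 = 0)
j(-70, -49)/(-4057) + 2421/s(63) = 0/(-4057) + 2421/(((24 + 63)/63)) = 0*(-1/4057) + 2421/(((1/63)*87)) = 0 + 2421/(29/21) = 0 + 2421*(21/29) = 0 + 50841/29 = 50841/29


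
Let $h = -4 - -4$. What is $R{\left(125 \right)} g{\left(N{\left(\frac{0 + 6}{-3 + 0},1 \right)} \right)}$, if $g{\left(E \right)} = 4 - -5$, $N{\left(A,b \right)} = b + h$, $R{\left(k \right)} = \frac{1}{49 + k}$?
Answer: $\frac{3}{58} \approx 0.051724$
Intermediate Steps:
$h = 0$ ($h = -4 + 4 = 0$)
$N{\left(A,b \right)} = b$ ($N{\left(A,b \right)} = b + 0 = b$)
$g{\left(E \right)} = 9$ ($g{\left(E \right)} = 4 + 5 = 9$)
$R{\left(125 \right)} g{\left(N{\left(\frac{0 + 6}{-3 + 0},1 \right)} \right)} = \frac{1}{49 + 125} \cdot 9 = \frac{1}{174} \cdot 9 = \frac{3}{58}$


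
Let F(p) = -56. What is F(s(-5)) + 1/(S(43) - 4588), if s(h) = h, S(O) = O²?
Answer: -153385/2739 ≈ -56.000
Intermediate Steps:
F(s(-5)) + 1/(S(43) - 4588) = -56 + 1/(43² - 4588) = -56 + 1/(1849 - 4588) = -56 + 1/(-2739) = -56 - 1/2739 = -153385/2739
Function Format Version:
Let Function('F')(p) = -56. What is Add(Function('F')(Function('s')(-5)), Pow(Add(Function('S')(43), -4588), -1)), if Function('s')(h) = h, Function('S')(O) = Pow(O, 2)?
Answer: Rational(-153385, 2739) ≈ -56.000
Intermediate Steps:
Add(Function('F')(Function('s')(-5)), Pow(Add(Function('S')(43), -4588), -1)) = Add(-56, Pow(Add(Pow(43, 2), -4588), -1)) = Add(-56, Pow(Add(1849, -4588), -1)) = Add(-56, Pow(-2739, -1)) = Add(-56, Rational(-1, 2739)) = Rational(-153385, 2739)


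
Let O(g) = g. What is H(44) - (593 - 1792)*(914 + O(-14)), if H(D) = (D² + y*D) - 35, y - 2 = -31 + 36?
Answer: 1081309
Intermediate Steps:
y = 7 (y = 2 + (-31 + 36) = 2 + 5 = 7)
H(D) = -35 + D² + 7*D (H(D) = (D² + 7*D) - 35 = -35 + D² + 7*D)
H(44) - (593 - 1792)*(914 + O(-14)) = (-35 + 44² + 7*44) - (593 - 1792)*(914 - 14) = (-35 + 1936 + 308) - (-1199)*900 = 2209 - 1*(-1079100) = 2209 + 1079100 = 1081309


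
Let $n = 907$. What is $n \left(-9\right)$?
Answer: $-8163$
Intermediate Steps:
$n \left(-9\right) = 907 \left(-9\right) = -8163$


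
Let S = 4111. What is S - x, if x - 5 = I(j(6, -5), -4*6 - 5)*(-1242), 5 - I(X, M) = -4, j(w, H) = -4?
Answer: 15284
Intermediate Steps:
I(X, M) = 9 (I(X, M) = 5 - 1*(-4) = 5 + 4 = 9)
x = -11173 (x = 5 + 9*(-1242) = 5 - 11178 = -11173)
S - x = 4111 - 1*(-11173) = 4111 + 11173 = 15284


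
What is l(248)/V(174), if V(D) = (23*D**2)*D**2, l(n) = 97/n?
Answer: 97/5228492747904 ≈ 1.8552e-11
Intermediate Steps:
V(D) = 23*D**4
l(248)/V(174) = (97/248)/((23*174**4)) = (97*(1/248))/((23*916636176)) = (97/248)/21082632048 = (97/248)*(1/21082632048) = 97/5228492747904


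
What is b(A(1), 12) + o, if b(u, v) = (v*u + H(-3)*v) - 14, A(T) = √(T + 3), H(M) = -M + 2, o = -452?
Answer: -382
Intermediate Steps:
H(M) = 2 - M
A(T) = √(3 + T)
b(u, v) = -14 + 5*v + u*v (b(u, v) = (v*u + (2 - 1*(-3))*v) - 14 = (u*v + (2 + 3)*v) - 14 = (u*v + 5*v) - 14 = (5*v + u*v) - 14 = -14 + 5*v + u*v)
b(A(1), 12) + o = (-14 + 5*12 + √(3 + 1)*12) - 452 = (-14 + 60 + √4*12) - 452 = (-14 + 60 + 2*12) - 452 = (-14 + 60 + 24) - 452 = 70 - 452 = -382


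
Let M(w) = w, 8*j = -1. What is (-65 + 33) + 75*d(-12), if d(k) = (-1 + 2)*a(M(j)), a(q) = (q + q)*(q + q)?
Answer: -437/16 ≈ -27.313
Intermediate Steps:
j = -1/8 (j = (1/8)*(-1) = -1/8 ≈ -0.12500)
a(q) = 4*q**2 (a(q) = (2*q)*(2*q) = 4*q**2)
d(k) = 1/16 (d(k) = (-1 + 2)*(4*(-1/8)**2) = 1*(4*(1/64)) = 1*(1/16) = 1/16)
(-65 + 33) + 75*d(-12) = (-65 + 33) + 75*(1/16) = -32 + 75/16 = -437/16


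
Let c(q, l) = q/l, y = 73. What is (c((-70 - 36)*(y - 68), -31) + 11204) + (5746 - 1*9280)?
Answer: 238300/31 ≈ 7687.1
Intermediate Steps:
(c((-70 - 36)*(y - 68), -31) + 11204) + (5746 - 1*9280) = (((-70 - 36)*(73 - 68))/(-31) + 11204) + (5746 - 1*9280) = (-106*5*(-1/31) + 11204) + (5746 - 9280) = (-530*(-1/31) + 11204) - 3534 = (530/31 + 11204) - 3534 = 347854/31 - 3534 = 238300/31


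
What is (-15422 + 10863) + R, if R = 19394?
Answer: 14835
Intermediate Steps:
(-15422 + 10863) + R = (-15422 + 10863) + 19394 = -4559 + 19394 = 14835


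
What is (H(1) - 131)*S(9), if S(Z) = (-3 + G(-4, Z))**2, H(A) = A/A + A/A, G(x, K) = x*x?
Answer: -21801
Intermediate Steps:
G(x, K) = x**2
H(A) = 2 (H(A) = 1 + 1 = 2)
S(Z) = 169 (S(Z) = (-3 + (-4)**2)**2 = (-3 + 16)**2 = 13**2 = 169)
(H(1) - 131)*S(9) = (2 - 131)*169 = -129*169 = -21801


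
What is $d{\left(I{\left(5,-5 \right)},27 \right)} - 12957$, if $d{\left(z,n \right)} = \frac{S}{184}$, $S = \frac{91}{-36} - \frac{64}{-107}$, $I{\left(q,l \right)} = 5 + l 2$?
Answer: $- \frac{9183514409}{708768} \approx -12957.0$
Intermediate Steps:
$I{\left(q,l \right)} = 5 + 2 l$
$S = - \frac{7433}{3852}$ ($S = 91 \left(- \frac{1}{36}\right) - - \frac{64}{107} = - \frac{91}{36} + \frac{64}{107} = - \frac{7433}{3852} \approx -1.9296$)
$d{\left(z,n \right)} = - \frac{7433}{708768}$ ($d{\left(z,n \right)} = - \frac{7433}{3852 \cdot 184} = \left(- \frac{7433}{3852}\right) \frac{1}{184} = - \frac{7433}{708768}$)
$d{\left(I{\left(5,-5 \right)},27 \right)} - 12957 = - \frac{7433}{708768} - 12957 = - \frac{9183514409}{708768}$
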